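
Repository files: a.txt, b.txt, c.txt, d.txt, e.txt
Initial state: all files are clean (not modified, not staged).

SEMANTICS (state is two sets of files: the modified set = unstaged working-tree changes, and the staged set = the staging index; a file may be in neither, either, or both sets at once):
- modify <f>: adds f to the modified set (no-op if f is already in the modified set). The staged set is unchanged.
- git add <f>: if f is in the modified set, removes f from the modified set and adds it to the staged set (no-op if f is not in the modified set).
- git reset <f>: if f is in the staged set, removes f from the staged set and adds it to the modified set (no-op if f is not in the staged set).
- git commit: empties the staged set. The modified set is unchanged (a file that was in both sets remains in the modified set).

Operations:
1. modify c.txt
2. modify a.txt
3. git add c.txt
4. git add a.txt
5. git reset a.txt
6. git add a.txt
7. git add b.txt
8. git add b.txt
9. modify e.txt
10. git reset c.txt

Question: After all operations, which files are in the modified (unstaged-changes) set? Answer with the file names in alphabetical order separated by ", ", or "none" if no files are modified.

After op 1 (modify c.txt): modified={c.txt} staged={none}
After op 2 (modify a.txt): modified={a.txt, c.txt} staged={none}
After op 3 (git add c.txt): modified={a.txt} staged={c.txt}
After op 4 (git add a.txt): modified={none} staged={a.txt, c.txt}
After op 5 (git reset a.txt): modified={a.txt} staged={c.txt}
After op 6 (git add a.txt): modified={none} staged={a.txt, c.txt}
After op 7 (git add b.txt): modified={none} staged={a.txt, c.txt}
After op 8 (git add b.txt): modified={none} staged={a.txt, c.txt}
After op 9 (modify e.txt): modified={e.txt} staged={a.txt, c.txt}
After op 10 (git reset c.txt): modified={c.txt, e.txt} staged={a.txt}

Answer: c.txt, e.txt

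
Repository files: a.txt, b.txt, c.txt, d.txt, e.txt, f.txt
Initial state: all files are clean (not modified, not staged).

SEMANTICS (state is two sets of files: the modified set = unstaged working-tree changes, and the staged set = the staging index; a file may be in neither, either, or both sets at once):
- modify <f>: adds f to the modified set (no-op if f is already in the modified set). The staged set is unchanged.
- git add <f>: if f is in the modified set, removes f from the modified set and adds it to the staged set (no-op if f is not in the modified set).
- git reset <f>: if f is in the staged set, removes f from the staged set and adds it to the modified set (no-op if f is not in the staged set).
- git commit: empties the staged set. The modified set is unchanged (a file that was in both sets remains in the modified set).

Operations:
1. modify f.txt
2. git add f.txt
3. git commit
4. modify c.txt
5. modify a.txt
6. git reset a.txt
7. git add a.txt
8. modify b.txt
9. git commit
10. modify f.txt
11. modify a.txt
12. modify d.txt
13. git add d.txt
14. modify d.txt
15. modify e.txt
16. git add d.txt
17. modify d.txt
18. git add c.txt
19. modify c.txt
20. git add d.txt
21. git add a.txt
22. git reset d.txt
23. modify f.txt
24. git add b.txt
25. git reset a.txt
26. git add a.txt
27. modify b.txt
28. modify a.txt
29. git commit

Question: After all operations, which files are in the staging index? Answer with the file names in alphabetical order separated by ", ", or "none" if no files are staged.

After op 1 (modify f.txt): modified={f.txt} staged={none}
After op 2 (git add f.txt): modified={none} staged={f.txt}
After op 3 (git commit): modified={none} staged={none}
After op 4 (modify c.txt): modified={c.txt} staged={none}
After op 5 (modify a.txt): modified={a.txt, c.txt} staged={none}
After op 6 (git reset a.txt): modified={a.txt, c.txt} staged={none}
After op 7 (git add a.txt): modified={c.txt} staged={a.txt}
After op 8 (modify b.txt): modified={b.txt, c.txt} staged={a.txt}
After op 9 (git commit): modified={b.txt, c.txt} staged={none}
After op 10 (modify f.txt): modified={b.txt, c.txt, f.txt} staged={none}
After op 11 (modify a.txt): modified={a.txt, b.txt, c.txt, f.txt} staged={none}
After op 12 (modify d.txt): modified={a.txt, b.txt, c.txt, d.txt, f.txt} staged={none}
After op 13 (git add d.txt): modified={a.txt, b.txt, c.txt, f.txt} staged={d.txt}
After op 14 (modify d.txt): modified={a.txt, b.txt, c.txt, d.txt, f.txt} staged={d.txt}
After op 15 (modify e.txt): modified={a.txt, b.txt, c.txt, d.txt, e.txt, f.txt} staged={d.txt}
After op 16 (git add d.txt): modified={a.txt, b.txt, c.txt, e.txt, f.txt} staged={d.txt}
After op 17 (modify d.txt): modified={a.txt, b.txt, c.txt, d.txt, e.txt, f.txt} staged={d.txt}
After op 18 (git add c.txt): modified={a.txt, b.txt, d.txt, e.txt, f.txt} staged={c.txt, d.txt}
After op 19 (modify c.txt): modified={a.txt, b.txt, c.txt, d.txt, e.txt, f.txt} staged={c.txt, d.txt}
After op 20 (git add d.txt): modified={a.txt, b.txt, c.txt, e.txt, f.txt} staged={c.txt, d.txt}
After op 21 (git add a.txt): modified={b.txt, c.txt, e.txt, f.txt} staged={a.txt, c.txt, d.txt}
After op 22 (git reset d.txt): modified={b.txt, c.txt, d.txt, e.txt, f.txt} staged={a.txt, c.txt}
After op 23 (modify f.txt): modified={b.txt, c.txt, d.txt, e.txt, f.txt} staged={a.txt, c.txt}
After op 24 (git add b.txt): modified={c.txt, d.txt, e.txt, f.txt} staged={a.txt, b.txt, c.txt}
After op 25 (git reset a.txt): modified={a.txt, c.txt, d.txt, e.txt, f.txt} staged={b.txt, c.txt}
After op 26 (git add a.txt): modified={c.txt, d.txt, e.txt, f.txt} staged={a.txt, b.txt, c.txt}
After op 27 (modify b.txt): modified={b.txt, c.txt, d.txt, e.txt, f.txt} staged={a.txt, b.txt, c.txt}
After op 28 (modify a.txt): modified={a.txt, b.txt, c.txt, d.txt, e.txt, f.txt} staged={a.txt, b.txt, c.txt}
After op 29 (git commit): modified={a.txt, b.txt, c.txt, d.txt, e.txt, f.txt} staged={none}

Answer: none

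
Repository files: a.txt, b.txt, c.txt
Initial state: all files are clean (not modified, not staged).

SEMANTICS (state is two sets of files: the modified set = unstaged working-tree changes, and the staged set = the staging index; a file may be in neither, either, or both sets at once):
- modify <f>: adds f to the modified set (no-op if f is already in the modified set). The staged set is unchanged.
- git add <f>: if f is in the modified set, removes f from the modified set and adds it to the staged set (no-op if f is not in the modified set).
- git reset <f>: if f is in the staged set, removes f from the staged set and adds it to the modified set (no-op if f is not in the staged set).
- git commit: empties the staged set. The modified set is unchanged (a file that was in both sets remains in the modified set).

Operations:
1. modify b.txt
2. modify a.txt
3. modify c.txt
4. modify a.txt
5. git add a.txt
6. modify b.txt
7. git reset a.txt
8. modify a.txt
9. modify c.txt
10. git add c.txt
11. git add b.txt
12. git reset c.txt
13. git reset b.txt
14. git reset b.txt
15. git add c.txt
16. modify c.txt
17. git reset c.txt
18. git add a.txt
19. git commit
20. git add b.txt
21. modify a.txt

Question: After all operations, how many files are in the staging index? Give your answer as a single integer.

After op 1 (modify b.txt): modified={b.txt} staged={none}
After op 2 (modify a.txt): modified={a.txt, b.txt} staged={none}
After op 3 (modify c.txt): modified={a.txt, b.txt, c.txt} staged={none}
After op 4 (modify a.txt): modified={a.txt, b.txt, c.txt} staged={none}
After op 5 (git add a.txt): modified={b.txt, c.txt} staged={a.txt}
After op 6 (modify b.txt): modified={b.txt, c.txt} staged={a.txt}
After op 7 (git reset a.txt): modified={a.txt, b.txt, c.txt} staged={none}
After op 8 (modify a.txt): modified={a.txt, b.txt, c.txt} staged={none}
After op 9 (modify c.txt): modified={a.txt, b.txt, c.txt} staged={none}
After op 10 (git add c.txt): modified={a.txt, b.txt} staged={c.txt}
After op 11 (git add b.txt): modified={a.txt} staged={b.txt, c.txt}
After op 12 (git reset c.txt): modified={a.txt, c.txt} staged={b.txt}
After op 13 (git reset b.txt): modified={a.txt, b.txt, c.txt} staged={none}
After op 14 (git reset b.txt): modified={a.txt, b.txt, c.txt} staged={none}
After op 15 (git add c.txt): modified={a.txt, b.txt} staged={c.txt}
After op 16 (modify c.txt): modified={a.txt, b.txt, c.txt} staged={c.txt}
After op 17 (git reset c.txt): modified={a.txt, b.txt, c.txt} staged={none}
After op 18 (git add a.txt): modified={b.txt, c.txt} staged={a.txt}
After op 19 (git commit): modified={b.txt, c.txt} staged={none}
After op 20 (git add b.txt): modified={c.txt} staged={b.txt}
After op 21 (modify a.txt): modified={a.txt, c.txt} staged={b.txt}
Final staged set: {b.txt} -> count=1

Answer: 1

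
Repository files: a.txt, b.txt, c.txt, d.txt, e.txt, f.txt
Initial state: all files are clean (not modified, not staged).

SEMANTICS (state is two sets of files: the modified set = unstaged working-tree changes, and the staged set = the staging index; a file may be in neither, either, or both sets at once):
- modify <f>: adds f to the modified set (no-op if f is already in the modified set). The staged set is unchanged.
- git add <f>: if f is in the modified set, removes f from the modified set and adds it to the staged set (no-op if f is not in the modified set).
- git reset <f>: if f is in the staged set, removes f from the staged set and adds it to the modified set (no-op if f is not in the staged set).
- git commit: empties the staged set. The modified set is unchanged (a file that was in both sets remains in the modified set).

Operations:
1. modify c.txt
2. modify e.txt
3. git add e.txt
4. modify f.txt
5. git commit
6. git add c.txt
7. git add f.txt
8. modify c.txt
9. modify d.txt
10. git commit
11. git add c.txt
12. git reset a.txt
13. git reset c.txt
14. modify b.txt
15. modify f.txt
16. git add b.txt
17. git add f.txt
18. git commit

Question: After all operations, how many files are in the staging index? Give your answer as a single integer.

Answer: 0

Derivation:
After op 1 (modify c.txt): modified={c.txt} staged={none}
After op 2 (modify e.txt): modified={c.txt, e.txt} staged={none}
After op 3 (git add e.txt): modified={c.txt} staged={e.txt}
After op 4 (modify f.txt): modified={c.txt, f.txt} staged={e.txt}
After op 5 (git commit): modified={c.txt, f.txt} staged={none}
After op 6 (git add c.txt): modified={f.txt} staged={c.txt}
After op 7 (git add f.txt): modified={none} staged={c.txt, f.txt}
After op 8 (modify c.txt): modified={c.txt} staged={c.txt, f.txt}
After op 9 (modify d.txt): modified={c.txt, d.txt} staged={c.txt, f.txt}
After op 10 (git commit): modified={c.txt, d.txt} staged={none}
After op 11 (git add c.txt): modified={d.txt} staged={c.txt}
After op 12 (git reset a.txt): modified={d.txt} staged={c.txt}
After op 13 (git reset c.txt): modified={c.txt, d.txt} staged={none}
After op 14 (modify b.txt): modified={b.txt, c.txt, d.txt} staged={none}
After op 15 (modify f.txt): modified={b.txt, c.txt, d.txt, f.txt} staged={none}
After op 16 (git add b.txt): modified={c.txt, d.txt, f.txt} staged={b.txt}
After op 17 (git add f.txt): modified={c.txt, d.txt} staged={b.txt, f.txt}
After op 18 (git commit): modified={c.txt, d.txt} staged={none}
Final staged set: {none} -> count=0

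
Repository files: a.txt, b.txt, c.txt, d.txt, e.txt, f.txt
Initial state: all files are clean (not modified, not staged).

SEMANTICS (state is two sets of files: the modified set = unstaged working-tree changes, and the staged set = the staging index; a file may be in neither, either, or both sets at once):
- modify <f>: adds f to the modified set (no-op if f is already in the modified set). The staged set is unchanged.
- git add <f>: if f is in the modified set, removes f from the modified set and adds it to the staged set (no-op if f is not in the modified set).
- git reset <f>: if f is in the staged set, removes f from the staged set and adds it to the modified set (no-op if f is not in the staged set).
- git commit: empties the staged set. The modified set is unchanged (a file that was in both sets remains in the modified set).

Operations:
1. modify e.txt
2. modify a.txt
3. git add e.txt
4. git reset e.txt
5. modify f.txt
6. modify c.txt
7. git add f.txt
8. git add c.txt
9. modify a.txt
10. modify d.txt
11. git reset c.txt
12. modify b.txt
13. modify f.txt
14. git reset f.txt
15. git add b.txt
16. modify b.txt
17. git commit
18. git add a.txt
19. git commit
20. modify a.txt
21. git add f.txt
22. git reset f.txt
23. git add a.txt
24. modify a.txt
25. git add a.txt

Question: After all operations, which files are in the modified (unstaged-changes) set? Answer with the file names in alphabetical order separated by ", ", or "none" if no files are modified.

Answer: b.txt, c.txt, d.txt, e.txt, f.txt

Derivation:
After op 1 (modify e.txt): modified={e.txt} staged={none}
After op 2 (modify a.txt): modified={a.txt, e.txt} staged={none}
After op 3 (git add e.txt): modified={a.txt} staged={e.txt}
After op 4 (git reset e.txt): modified={a.txt, e.txt} staged={none}
After op 5 (modify f.txt): modified={a.txt, e.txt, f.txt} staged={none}
After op 6 (modify c.txt): modified={a.txt, c.txt, e.txt, f.txt} staged={none}
After op 7 (git add f.txt): modified={a.txt, c.txt, e.txt} staged={f.txt}
After op 8 (git add c.txt): modified={a.txt, e.txt} staged={c.txt, f.txt}
After op 9 (modify a.txt): modified={a.txt, e.txt} staged={c.txt, f.txt}
After op 10 (modify d.txt): modified={a.txt, d.txt, e.txt} staged={c.txt, f.txt}
After op 11 (git reset c.txt): modified={a.txt, c.txt, d.txt, e.txt} staged={f.txt}
After op 12 (modify b.txt): modified={a.txt, b.txt, c.txt, d.txt, e.txt} staged={f.txt}
After op 13 (modify f.txt): modified={a.txt, b.txt, c.txt, d.txt, e.txt, f.txt} staged={f.txt}
After op 14 (git reset f.txt): modified={a.txt, b.txt, c.txt, d.txt, e.txt, f.txt} staged={none}
After op 15 (git add b.txt): modified={a.txt, c.txt, d.txt, e.txt, f.txt} staged={b.txt}
After op 16 (modify b.txt): modified={a.txt, b.txt, c.txt, d.txt, e.txt, f.txt} staged={b.txt}
After op 17 (git commit): modified={a.txt, b.txt, c.txt, d.txt, e.txt, f.txt} staged={none}
After op 18 (git add a.txt): modified={b.txt, c.txt, d.txt, e.txt, f.txt} staged={a.txt}
After op 19 (git commit): modified={b.txt, c.txt, d.txt, e.txt, f.txt} staged={none}
After op 20 (modify a.txt): modified={a.txt, b.txt, c.txt, d.txt, e.txt, f.txt} staged={none}
After op 21 (git add f.txt): modified={a.txt, b.txt, c.txt, d.txt, e.txt} staged={f.txt}
After op 22 (git reset f.txt): modified={a.txt, b.txt, c.txt, d.txt, e.txt, f.txt} staged={none}
After op 23 (git add a.txt): modified={b.txt, c.txt, d.txt, e.txt, f.txt} staged={a.txt}
After op 24 (modify a.txt): modified={a.txt, b.txt, c.txt, d.txt, e.txt, f.txt} staged={a.txt}
After op 25 (git add a.txt): modified={b.txt, c.txt, d.txt, e.txt, f.txt} staged={a.txt}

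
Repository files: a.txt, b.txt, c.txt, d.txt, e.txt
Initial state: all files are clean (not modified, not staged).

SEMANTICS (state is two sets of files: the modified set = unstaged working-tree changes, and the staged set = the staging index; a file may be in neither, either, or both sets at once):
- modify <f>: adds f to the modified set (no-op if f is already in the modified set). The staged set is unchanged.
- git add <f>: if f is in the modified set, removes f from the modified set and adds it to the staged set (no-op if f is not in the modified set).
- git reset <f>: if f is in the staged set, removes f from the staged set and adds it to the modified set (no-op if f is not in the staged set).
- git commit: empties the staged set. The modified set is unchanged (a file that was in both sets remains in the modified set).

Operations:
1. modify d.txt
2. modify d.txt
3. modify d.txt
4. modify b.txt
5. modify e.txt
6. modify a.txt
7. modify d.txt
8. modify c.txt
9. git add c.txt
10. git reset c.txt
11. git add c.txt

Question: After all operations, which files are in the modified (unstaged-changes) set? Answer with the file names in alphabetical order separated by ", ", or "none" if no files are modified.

Answer: a.txt, b.txt, d.txt, e.txt

Derivation:
After op 1 (modify d.txt): modified={d.txt} staged={none}
After op 2 (modify d.txt): modified={d.txt} staged={none}
After op 3 (modify d.txt): modified={d.txt} staged={none}
After op 4 (modify b.txt): modified={b.txt, d.txt} staged={none}
After op 5 (modify e.txt): modified={b.txt, d.txt, e.txt} staged={none}
After op 6 (modify a.txt): modified={a.txt, b.txt, d.txt, e.txt} staged={none}
After op 7 (modify d.txt): modified={a.txt, b.txt, d.txt, e.txt} staged={none}
After op 8 (modify c.txt): modified={a.txt, b.txt, c.txt, d.txt, e.txt} staged={none}
After op 9 (git add c.txt): modified={a.txt, b.txt, d.txt, e.txt} staged={c.txt}
After op 10 (git reset c.txt): modified={a.txt, b.txt, c.txt, d.txt, e.txt} staged={none}
After op 11 (git add c.txt): modified={a.txt, b.txt, d.txt, e.txt} staged={c.txt}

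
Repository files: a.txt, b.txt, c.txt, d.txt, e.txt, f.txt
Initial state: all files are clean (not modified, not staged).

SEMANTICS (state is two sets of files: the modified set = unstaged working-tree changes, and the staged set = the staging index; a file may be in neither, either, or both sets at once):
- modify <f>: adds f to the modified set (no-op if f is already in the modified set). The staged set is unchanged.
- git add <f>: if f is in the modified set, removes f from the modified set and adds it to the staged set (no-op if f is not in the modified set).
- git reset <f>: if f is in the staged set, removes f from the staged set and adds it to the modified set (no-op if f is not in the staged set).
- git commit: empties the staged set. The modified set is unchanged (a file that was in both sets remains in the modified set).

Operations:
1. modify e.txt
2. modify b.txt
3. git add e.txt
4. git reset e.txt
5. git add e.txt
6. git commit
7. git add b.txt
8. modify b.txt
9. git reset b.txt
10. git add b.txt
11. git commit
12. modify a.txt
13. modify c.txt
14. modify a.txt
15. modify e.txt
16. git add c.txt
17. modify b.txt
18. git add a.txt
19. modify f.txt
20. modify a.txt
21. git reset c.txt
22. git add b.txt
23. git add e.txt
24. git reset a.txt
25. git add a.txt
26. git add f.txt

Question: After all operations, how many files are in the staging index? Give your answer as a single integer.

Answer: 4

Derivation:
After op 1 (modify e.txt): modified={e.txt} staged={none}
After op 2 (modify b.txt): modified={b.txt, e.txt} staged={none}
After op 3 (git add e.txt): modified={b.txt} staged={e.txt}
After op 4 (git reset e.txt): modified={b.txt, e.txt} staged={none}
After op 5 (git add e.txt): modified={b.txt} staged={e.txt}
After op 6 (git commit): modified={b.txt} staged={none}
After op 7 (git add b.txt): modified={none} staged={b.txt}
After op 8 (modify b.txt): modified={b.txt} staged={b.txt}
After op 9 (git reset b.txt): modified={b.txt} staged={none}
After op 10 (git add b.txt): modified={none} staged={b.txt}
After op 11 (git commit): modified={none} staged={none}
After op 12 (modify a.txt): modified={a.txt} staged={none}
After op 13 (modify c.txt): modified={a.txt, c.txt} staged={none}
After op 14 (modify a.txt): modified={a.txt, c.txt} staged={none}
After op 15 (modify e.txt): modified={a.txt, c.txt, e.txt} staged={none}
After op 16 (git add c.txt): modified={a.txt, e.txt} staged={c.txt}
After op 17 (modify b.txt): modified={a.txt, b.txt, e.txt} staged={c.txt}
After op 18 (git add a.txt): modified={b.txt, e.txt} staged={a.txt, c.txt}
After op 19 (modify f.txt): modified={b.txt, e.txt, f.txt} staged={a.txt, c.txt}
After op 20 (modify a.txt): modified={a.txt, b.txt, e.txt, f.txt} staged={a.txt, c.txt}
After op 21 (git reset c.txt): modified={a.txt, b.txt, c.txt, e.txt, f.txt} staged={a.txt}
After op 22 (git add b.txt): modified={a.txt, c.txt, e.txt, f.txt} staged={a.txt, b.txt}
After op 23 (git add e.txt): modified={a.txt, c.txt, f.txt} staged={a.txt, b.txt, e.txt}
After op 24 (git reset a.txt): modified={a.txt, c.txt, f.txt} staged={b.txt, e.txt}
After op 25 (git add a.txt): modified={c.txt, f.txt} staged={a.txt, b.txt, e.txt}
After op 26 (git add f.txt): modified={c.txt} staged={a.txt, b.txt, e.txt, f.txt}
Final staged set: {a.txt, b.txt, e.txt, f.txt} -> count=4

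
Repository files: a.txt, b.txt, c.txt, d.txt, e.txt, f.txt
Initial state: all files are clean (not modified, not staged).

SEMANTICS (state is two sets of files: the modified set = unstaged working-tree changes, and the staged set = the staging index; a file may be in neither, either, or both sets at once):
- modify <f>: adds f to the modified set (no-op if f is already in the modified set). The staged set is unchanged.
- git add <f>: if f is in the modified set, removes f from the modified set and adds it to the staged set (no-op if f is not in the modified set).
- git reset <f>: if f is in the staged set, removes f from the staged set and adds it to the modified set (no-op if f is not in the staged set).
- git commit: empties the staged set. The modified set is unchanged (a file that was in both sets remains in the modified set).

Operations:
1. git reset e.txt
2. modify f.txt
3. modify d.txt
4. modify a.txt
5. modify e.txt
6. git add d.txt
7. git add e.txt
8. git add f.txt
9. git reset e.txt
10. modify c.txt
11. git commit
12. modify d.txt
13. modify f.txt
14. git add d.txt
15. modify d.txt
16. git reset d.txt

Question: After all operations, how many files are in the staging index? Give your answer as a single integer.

Answer: 0

Derivation:
After op 1 (git reset e.txt): modified={none} staged={none}
After op 2 (modify f.txt): modified={f.txt} staged={none}
After op 3 (modify d.txt): modified={d.txt, f.txt} staged={none}
After op 4 (modify a.txt): modified={a.txt, d.txt, f.txt} staged={none}
After op 5 (modify e.txt): modified={a.txt, d.txt, e.txt, f.txt} staged={none}
After op 6 (git add d.txt): modified={a.txt, e.txt, f.txt} staged={d.txt}
After op 7 (git add e.txt): modified={a.txt, f.txt} staged={d.txt, e.txt}
After op 8 (git add f.txt): modified={a.txt} staged={d.txt, e.txt, f.txt}
After op 9 (git reset e.txt): modified={a.txt, e.txt} staged={d.txt, f.txt}
After op 10 (modify c.txt): modified={a.txt, c.txt, e.txt} staged={d.txt, f.txt}
After op 11 (git commit): modified={a.txt, c.txt, e.txt} staged={none}
After op 12 (modify d.txt): modified={a.txt, c.txt, d.txt, e.txt} staged={none}
After op 13 (modify f.txt): modified={a.txt, c.txt, d.txt, e.txt, f.txt} staged={none}
After op 14 (git add d.txt): modified={a.txt, c.txt, e.txt, f.txt} staged={d.txt}
After op 15 (modify d.txt): modified={a.txt, c.txt, d.txt, e.txt, f.txt} staged={d.txt}
After op 16 (git reset d.txt): modified={a.txt, c.txt, d.txt, e.txt, f.txt} staged={none}
Final staged set: {none} -> count=0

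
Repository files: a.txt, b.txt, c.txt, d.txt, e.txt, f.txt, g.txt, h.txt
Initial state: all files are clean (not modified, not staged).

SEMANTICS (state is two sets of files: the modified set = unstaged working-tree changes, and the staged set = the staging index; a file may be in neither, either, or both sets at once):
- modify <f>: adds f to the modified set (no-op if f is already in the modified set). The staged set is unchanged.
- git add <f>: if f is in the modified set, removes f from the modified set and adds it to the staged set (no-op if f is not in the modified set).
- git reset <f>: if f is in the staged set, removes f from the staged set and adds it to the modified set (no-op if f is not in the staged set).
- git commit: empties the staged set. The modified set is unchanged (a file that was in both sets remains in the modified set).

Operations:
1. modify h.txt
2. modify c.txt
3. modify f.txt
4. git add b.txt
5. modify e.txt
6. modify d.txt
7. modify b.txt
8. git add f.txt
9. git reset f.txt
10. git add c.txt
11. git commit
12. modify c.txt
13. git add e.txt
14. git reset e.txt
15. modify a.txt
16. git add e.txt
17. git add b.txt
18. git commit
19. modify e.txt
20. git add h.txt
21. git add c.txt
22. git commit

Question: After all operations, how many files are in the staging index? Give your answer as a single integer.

After op 1 (modify h.txt): modified={h.txt} staged={none}
After op 2 (modify c.txt): modified={c.txt, h.txt} staged={none}
After op 3 (modify f.txt): modified={c.txt, f.txt, h.txt} staged={none}
After op 4 (git add b.txt): modified={c.txt, f.txt, h.txt} staged={none}
After op 5 (modify e.txt): modified={c.txt, e.txt, f.txt, h.txt} staged={none}
After op 6 (modify d.txt): modified={c.txt, d.txt, e.txt, f.txt, h.txt} staged={none}
After op 7 (modify b.txt): modified={b.txt, c.txt, d.txt, e.txt, f.txt, h.txt} staged={none}
After op 8 (git add f.txt): modified={b.txt, c.txt, d.txt, e.txt, h.txt} staged={f.txt}
After op 9 (git reset f.txt): modified={b.txt, c.txt, d.txt, e.txt, f.txt, h.txt} staged={none}
After op 10 (git add c.txt): modified={b.txt, d.txt, e.txt, f.txt, h.txt} staged={c.txt}
After op 11 (git commit): modified={b.txt, d.txt, e.txt, f.txt, h.txt} staged={none}
After op 12 (modify c.txt): modified={b.txt, c.txt, d.txt, e.txt, f.txt, h.txt} staged={none}
After op 13 (git add e.txt): modified={b.txt, c.txt, d.txt, f.txt, h.txt} staged={e.txt}
After op 14 (git reset e.txt): modified={b.txt, c.txt, d.txt, e.txt, f.txt, h.txt} staged={none}
After op 15 (modify a.txt): modified={a.txt, b.txt, c.txt, d.txt, e.txt, f.txt, h.txt} staged={none}
After op 16 (git add e.txt): modified={a.txt, b.txt, c.txt, d.txt, f.txt, h.txt} staged={e.txt}
After op 17 (git add b.txt): modified={a.txt, c.txt, d.txt, f.txt, h.txt} staged={b.txt, e.txt}
After op 18 (git commit): modified={a.txt, c.txt, d.txt, f.txt, h.txt} staged={none}
After op 19 (modify e.txt): modified={a.txt, c.txt, d.txt, e.txt, f.txt, h.txt} staged={none}
After op 20 (git add h.txt): modified={a.txt, c.txt, d.txt, e.txt, f.txt} staged={h.txt}
After op 21 (git add c.txt): modified={a.txt, d.txt, e.txt, f.txt} staged={c.txt, h.txt}
After op 22 (git commit): modified={a.txt, d.txt, e.txt, f.txt} staged={none}
Final staged set: {none} -> count=0

Answer: 0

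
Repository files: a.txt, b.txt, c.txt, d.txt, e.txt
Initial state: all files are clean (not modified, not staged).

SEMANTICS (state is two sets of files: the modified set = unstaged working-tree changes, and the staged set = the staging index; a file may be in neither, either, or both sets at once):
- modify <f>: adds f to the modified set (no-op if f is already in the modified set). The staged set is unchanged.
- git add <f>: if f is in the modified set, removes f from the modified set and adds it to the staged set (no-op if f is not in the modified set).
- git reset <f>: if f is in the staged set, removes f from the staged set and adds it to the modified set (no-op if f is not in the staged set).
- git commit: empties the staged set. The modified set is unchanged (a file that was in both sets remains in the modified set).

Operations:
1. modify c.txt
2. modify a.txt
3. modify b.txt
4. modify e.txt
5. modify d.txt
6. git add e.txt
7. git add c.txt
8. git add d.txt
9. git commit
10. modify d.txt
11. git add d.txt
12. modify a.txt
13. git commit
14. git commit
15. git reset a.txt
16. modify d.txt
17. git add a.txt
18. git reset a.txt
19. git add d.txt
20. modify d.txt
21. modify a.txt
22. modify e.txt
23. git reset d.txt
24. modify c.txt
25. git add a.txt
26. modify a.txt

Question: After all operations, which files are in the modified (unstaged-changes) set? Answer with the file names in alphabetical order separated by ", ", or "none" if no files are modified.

Answer: a.txt, b.txt, c.txt, d.txt, e.txt

Derivation:
After op 1 (modify c.txt): modified={c.txt} staged={none}
After op 2 (modify a.txt): modified={a.txt, c.txt} staged={none}
After op 3 (modify b.txt): modified={a.txt, b.txt, c.txt} staged={none}
After op 4 (modify e.txt): modified={a.txt, b.txt, c.txt, e.txt} staged={none}
After op 5 (modify d.txt): modified={a.txt, b.txt, c.txt, d.txt, e.txt} staged={none}
After op 6 (git add e.txt): modified={a.txt, b.txt, c.txt, d.txt} staged={e.txt}
After op 7 (git add c.txt): modified={a.txt, b.txt, d.txt} staged={c.txt, e.txt}
After op 8 (git add d.txt): modified={a.txt, b.txt} staged={c.txt, d.txt, e.txt}
After op 9 (git commit): modified={a.txt, b.txt} staged={none}
After op 10 (modify d.txt): modified={a.txt, b.txt, d.txt} staged={none}
After op 11 (git add d.txt): modified={a.txt, b.txt} staged={d.txt}
After op 12 (modify a.txt): modified={a.txt, b.txt} staged={d.txt}
After op 13 (git commit): modified={a.txt, b.txt} staged={none}
After op 14 (git commit): modified={a.txt, b.txt} staged={none}
After op 15 (git reset a.txt): modified={a.txt, b.txt} staged={none}
After op 16 (modify d.txt): modified={a.txt, b.txt, d.txt} staged={none}
After op 17 (git add a.txt): modified={b.txt, d.txt} staged={a.txt}
After op 18 (git reset a.txt): modified={a.txt, b.txt, d.txt} staged={none}
After op 19 (git add d.txt): modified={a.txt, b.txt} staged={d.txt}
After op 20 (modify d.txt): modified={a.txt, b.txt, d.txt} staged={d.txt}
After op 21 (modify a.txt): modified={a.txt, b.txt, d.txt} staged={d.txt}
After op 22 (modify e.txt): modified={a.txt, b.txt, d.txt, e.txt} staged={d.txt}
After op 23 (git reset d.txt): modified={a.txt, b.txt, d.txt, e.txt} staged={none}
After op 24 (modify c.txt): modified={a.txt, b.txt, c.txt, d.txt, e.txt} staged={none}
After op 25 (git add a.txt): modified={b.txt, c.txt, d.txt, e.txt} staged={a.txt}
After op 26 (modify a.txt): modified={a.txt, b.txt, c.txt, d.txt, e.txt} staged={a.txt}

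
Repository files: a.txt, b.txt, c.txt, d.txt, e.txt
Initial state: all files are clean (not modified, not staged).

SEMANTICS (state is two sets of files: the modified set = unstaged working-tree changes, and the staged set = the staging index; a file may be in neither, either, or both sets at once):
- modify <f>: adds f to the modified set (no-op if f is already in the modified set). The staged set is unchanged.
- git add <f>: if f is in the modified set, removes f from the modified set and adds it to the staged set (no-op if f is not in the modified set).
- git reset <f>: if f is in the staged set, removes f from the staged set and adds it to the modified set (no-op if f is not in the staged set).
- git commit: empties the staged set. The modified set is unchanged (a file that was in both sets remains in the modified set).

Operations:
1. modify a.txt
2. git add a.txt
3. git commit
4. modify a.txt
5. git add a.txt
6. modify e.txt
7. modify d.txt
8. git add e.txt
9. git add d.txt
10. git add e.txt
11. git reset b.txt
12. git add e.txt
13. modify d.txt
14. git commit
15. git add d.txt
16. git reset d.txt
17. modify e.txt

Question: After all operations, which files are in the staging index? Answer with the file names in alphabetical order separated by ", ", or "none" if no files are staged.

Answer: none

Derivation:
After op 1 (modify a.txt): modified={a.txt} staged={none}
After op 2 (git add a.txt): modified={none} staged={a.txt}
After op 3 (git commit): modified={none} staged={none}
After op 4 (modify a.txt): modified={a.txt} staged={none}
After op 5 (git add a.txt): modified={none} staged={a.txt}
After op 6 (modify e.txt): modified={e.txt} staged={a.txt}
After op 7 (modify d.txt): modified={d.txt, e.txt} staged={a.txt}
After op 8 (git add e.txt): modified={d.txt} staged={a.txt, e.txt}
After op 9 (git add d.txt): modified={none} staged={a.txt, d.txt, e.txt}
After op 10 (git add e.txt): modified={none} staged={a.txt, d.txt, e.txt}
After op 11 (git reset b.txt): modified={none} staged={a.txt, d.txt, e.txt}
After op 12 (git add e.txt): modified={none} staged={a.txt, d.txt, e.txt}
After op 13 (modify d.txt): modified={d.txt} staged={a.txt, d.txt, e.txt}
After op 14 (git commit): modified={d.txt} staged={none}
After op 15 (git add d.txt): modified={none} staged={d.txt}
After op 16 (git reset d.txt): modified={d.txt} staged={none}
After op 17 (modify e.txt): modified={d.txt, e.txt} staged={none}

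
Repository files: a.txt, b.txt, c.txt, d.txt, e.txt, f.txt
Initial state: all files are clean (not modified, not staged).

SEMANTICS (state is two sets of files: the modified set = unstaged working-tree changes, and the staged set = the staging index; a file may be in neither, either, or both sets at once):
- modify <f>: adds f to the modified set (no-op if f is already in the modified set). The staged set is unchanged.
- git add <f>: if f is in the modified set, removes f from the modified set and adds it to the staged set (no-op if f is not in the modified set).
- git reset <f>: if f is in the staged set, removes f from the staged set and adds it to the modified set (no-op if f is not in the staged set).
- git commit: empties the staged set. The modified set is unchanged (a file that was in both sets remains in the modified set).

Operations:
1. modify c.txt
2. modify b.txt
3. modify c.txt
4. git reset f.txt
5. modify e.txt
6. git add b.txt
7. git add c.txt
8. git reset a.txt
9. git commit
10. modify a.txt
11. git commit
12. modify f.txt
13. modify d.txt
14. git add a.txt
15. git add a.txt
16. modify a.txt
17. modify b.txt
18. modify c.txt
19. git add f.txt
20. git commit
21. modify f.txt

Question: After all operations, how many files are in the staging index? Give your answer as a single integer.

Answer: 0

Derivation:
After op 1 (modify c.txt): modified={c.txt} staged={none}
After op 2 (modify b.txt): modified={b.txt, c.txt} staged={none}
After op 3 (modify c.txt): modified={b.txt, c.txt} staged={none}
After op 4 (git reset f.txt): modified={b.txt, c.txt} staged={none}
After op 5 (modify e.txt): modified={b.txt, c.txt, e.txt} staged={none}
After op 6 (git add b.txt): modified={c.txt, e.txt} staged={b.txt}
After op 7 (git add c.txt): modified={e.txt} staged={b.txt, c.txt}
After op 8 (git reset a.txt): modified={e.txt} staged={b.txt, c.txt}
After op 9 (git commit): modified={e.txt} staged={none}
After op 10 (modify a.txt): modified={a.txt, e.txt} staged={none}
After op 11 (git commit): modified={a.txt, e.txt} staged={none}
After op 12 (modify f.txt): modified={a.txt, e.txt, f.txt} staged={none}
After op 13 (modify d.txt): modified={a.txt, d.txt, e.txt, f.txt} staged={none}
After op 14 (git add a.txt): modified={d.txt, e.txt, f.txt} staged={a.txt}
After op 15 (git add a.txt): modified={d.txt, e.txt, f.txt} staged={a.txt}
After op 16 (modify a.txt): modified={a.txt, d.txt, e.txt, f.txt} staged={a.txt}
After op 17 (modify b.txt): modified={a.txt, b.txt, d.txt, e.txt, f.txt} staged={a.txt}
After op 18 (modify c.txt): modified={a.txt, b.txt, c.txt, d.txt, e.txt, f.txt} staged={a.txt}
After op 19 (git add f.txt): modified={a.txt, b.txt, c.txt, d.txt, e.txt} staged={a.txt, f.txt}
After op 20 (git commit): modified={a.txt, b.txt, c.txt, d.txt, e.txt} staged={none}
After op 21 (modify f.txt): modified={a.txt, b.txt, c.txt, d.txt, e.txt, f.txt} staged={none}
Final staged set: {none} -> count=0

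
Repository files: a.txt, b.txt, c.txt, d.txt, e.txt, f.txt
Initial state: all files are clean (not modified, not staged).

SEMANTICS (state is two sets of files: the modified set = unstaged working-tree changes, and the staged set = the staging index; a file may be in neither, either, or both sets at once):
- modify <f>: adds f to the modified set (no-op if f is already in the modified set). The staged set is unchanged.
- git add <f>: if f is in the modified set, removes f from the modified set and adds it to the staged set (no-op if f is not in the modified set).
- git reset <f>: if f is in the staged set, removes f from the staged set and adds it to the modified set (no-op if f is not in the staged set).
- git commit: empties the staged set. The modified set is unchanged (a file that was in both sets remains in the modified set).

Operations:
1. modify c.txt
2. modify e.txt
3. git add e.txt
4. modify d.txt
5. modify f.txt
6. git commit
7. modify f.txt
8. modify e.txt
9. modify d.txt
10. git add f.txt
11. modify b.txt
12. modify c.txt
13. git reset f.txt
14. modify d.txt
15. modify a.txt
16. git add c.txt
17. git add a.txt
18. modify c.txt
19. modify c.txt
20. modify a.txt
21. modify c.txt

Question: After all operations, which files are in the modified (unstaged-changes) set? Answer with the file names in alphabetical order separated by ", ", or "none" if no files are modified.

Answer: a.txt, b.txt, c.txt, d.txt, e.txt, f.txt

Derivation:
After op 1 (modify c.txt): modified={c.txt} staged={none}
After op 2 (modify e.txt): modified={c.txt, e.txt} staged={none}
After op 3 (git add e.txt): modified={c.txt} staged={e.txt}
After op 4 (modify d.txt): modified={c.txt, d.txt} staged={e.txt}
After op 5 (modify f.txt): modified={c.txt, d.txt, f.txt} staged={e.txt}
After op 6 (git commit): modified={c.txt, d.txt, f.txt} staged={none}
After op 7 (modify f.txt): modified={c.txt, d.txt, f.txt} staged={none}
After op 8 (modify e.txt): modified={c.txt, d.txt, e.txt, f.txt} staged={none}
After op 9 (modify d.txt): modified={c.txt, d.txt, e.txt, f.txt} staged={none}
After op 10 (git add f.txt): modified={c.txt, d.txt, e.txt} staged={f.txt}
After op 11 (modify b.txt): modified={b.txt, c.txt, d.txt, e.txt} staged={f.txt}
After op 12 (modify c.txt): modified={b.txt, c.txt, d.txt, e.txt} staged={f.txt}
After op 13 (git reset f.txt): modified={b.txt, c.txt, d.txt, e.txt, f.txt} staged={none}
After op 14 (modify d.txt): modified={b.txt, c.txt, d.txt, e.txt, f.txt} staged={none}
After op 15 (modify a.txt): modified={a.txt, b.txt, c.txt, d.txt, e.txt, f.txt} staged={none}
After op 16 (git add c.txt): modified={a.txt, b.txt, d.txt, e.txt, f.txt} staged={c.txt}
After op 17 (git add a.txt): modified={b.txt, d.txt, e.txt, f.txt} staged={a.txt, c.txt}
After op 18 (modify c.txt): modified={b.txt, c.txt, d.txt, e.txt, f.txt} staged={a.txt, c.txt}
After op 19 (modify c.txt): modified={b.txt, c.txt, d.txt, e.txt, f.txt} staged={a.txt, c.txt}
After op 20 (modify a.txt): modified={a.txt, b.txt, c.txt, d.txt, e.txt, f.txt} staged={a.txt, c.txt}
After op 21 (modify c.txt): modified={a.txt, b.txt, c.txt, d.txt, e.txt, f.txt} staged={a.txt, c.txt}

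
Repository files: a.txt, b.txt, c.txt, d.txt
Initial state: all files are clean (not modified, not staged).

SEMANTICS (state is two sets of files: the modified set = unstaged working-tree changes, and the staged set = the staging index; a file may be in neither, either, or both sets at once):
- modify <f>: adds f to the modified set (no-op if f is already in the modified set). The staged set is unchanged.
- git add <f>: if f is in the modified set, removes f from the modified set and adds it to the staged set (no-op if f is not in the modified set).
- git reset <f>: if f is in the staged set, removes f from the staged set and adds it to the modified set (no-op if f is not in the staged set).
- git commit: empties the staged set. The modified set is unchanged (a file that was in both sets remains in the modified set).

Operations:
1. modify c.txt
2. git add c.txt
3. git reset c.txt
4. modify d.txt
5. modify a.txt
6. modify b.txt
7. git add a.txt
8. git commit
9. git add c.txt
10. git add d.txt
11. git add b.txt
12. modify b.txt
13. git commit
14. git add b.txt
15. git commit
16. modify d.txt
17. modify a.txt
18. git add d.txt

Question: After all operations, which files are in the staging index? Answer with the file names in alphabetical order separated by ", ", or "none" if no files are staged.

After op 1 (modify c.txt): modified={c.txt} staged={none}
After op 2 (git add c.txt): modified={none} staged={c.txt}
After op 3 (git reset c.txt): modified={c.txt} staged={none}
After op 4 (modify d.txt): modified={c.txt, d.txt} staged={none}
After op 5 (modify a.txt): modified={a.txt, c.txt, d.txt} staged={none}
After op 6 (modify b.txt): modified={a.txt, b.txt, c.txt, d.txt} staged={none}
After op 7 (git add a.txt): modified={b.txt, c.txt, d.txt} staged={a.txt}
After op 8 (git commit): modified={b.txt, c.txt, d.txt} staged={none}
After op 9 (git add c.txt): modified={b.txt, d.txt} staged={c.txt}
After op 10 (git add d.txt): modified={b.txt} staged={c.txt, d.txt}
After op 11 (git add b.txt): modified={none} staged={b.txt, c.txt, d.txt}
After op 12 (modify b.txt): modified={b.txt} staged={b.txt, c.txt, d.txt}
After op 13 (git commit): modified={b.txt} staged={none}
After op 14 (git add b.txt): modified={none} staged={b.txt}
After op 15 (git commit): modified={none} staged={none}
After op 16 (modify d.txt): modified={d.txt} staged={none}
After op 17 (modify a.txt): modified={a.txt, d.txt} staged={none}
After op 18 (git add d.txt): modified={a.txt} staged={d.txt}

Answer: d.txt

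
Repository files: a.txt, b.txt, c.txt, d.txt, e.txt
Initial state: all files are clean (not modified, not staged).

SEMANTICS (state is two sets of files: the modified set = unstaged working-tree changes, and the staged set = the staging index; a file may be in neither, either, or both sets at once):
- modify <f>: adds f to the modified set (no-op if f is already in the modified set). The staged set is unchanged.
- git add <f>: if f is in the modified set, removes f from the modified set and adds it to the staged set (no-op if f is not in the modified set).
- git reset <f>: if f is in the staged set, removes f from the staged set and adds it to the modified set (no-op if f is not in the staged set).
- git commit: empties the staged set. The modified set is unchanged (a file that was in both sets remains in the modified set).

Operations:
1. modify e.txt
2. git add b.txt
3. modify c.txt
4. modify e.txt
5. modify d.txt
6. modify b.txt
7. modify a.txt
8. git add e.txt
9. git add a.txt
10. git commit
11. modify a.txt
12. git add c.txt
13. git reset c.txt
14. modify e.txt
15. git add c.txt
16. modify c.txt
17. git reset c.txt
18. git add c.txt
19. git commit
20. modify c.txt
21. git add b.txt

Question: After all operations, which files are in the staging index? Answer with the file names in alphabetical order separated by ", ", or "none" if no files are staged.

Answer: b.txt

Derivation:
After op 1 (modify e.txt): modified={e.txt} staged={none}
After op 2 (git add b.txt): modified={e.txt} staged={none}
After op 3 (modify c.txt): modified={c.txt, e.txt} staged={none}
After op 4 (modify e.txt): modified={c.txt, e.txt} staged={none}
After op 5 (modify d.txt): modified={c.txt, d.txt, e.txt} staged={none}
After op 6 (modify b.txt): modified={b.txt, c.txt, d.txt, e.txt} staged={none}
After op 7 (modify a.txt): modified={a.txt, b.txt, c.txt, d.txt, e.txt} staged={none}
After op 8 (git add e.txt): modified={a.txt, b.txt, c.txt, d.txt} staged={e.txt}
After op 9 (git add a.txt): modified={b.txt, c.txt, d.txt} staged={a.txt, e.txt}
After op 10 (git commit): modified={b.txt, c.txt, d.txt} staged={none}
After op 11 (modify a.txt): modified={a.txt, b.txt, c.txt, d.txt} staged={none}
After op 12 (git add c.txt): modified={a.txt, b.txt, d.txt} staged={c.txt}
After op 13 (git reset c.txt): modified={a.txt, b.txt, c.txt, d.txt} staged={none}
After op 14 (modify e.txt): modified={a.txt, b.txt, c.txt, d.txt, e.txt} staged={none}
After op 15 (git add c.txt): modified={a.txt, b.txt, d.txt, e.txt} staged={c.txt}
After op 16 (modify c.txt): modified={a.txt, b.txt, c.txt, d.txt, e.txt} staged={c.txt}
After op 17 (git reset c.txt): modified={a.txt, b.txt, c.txt, d.txt, e.txt} staged={none}
After op 18 (git add c.txt): modified={a.txt, b.txt, d.txt, e.txt} staged={c.txt}
After op 19 (git commit): modified={a.txt, b.txt, d.txt, e.txt} staged={none}
After op 20 (modify c.txt): modified={a.txt, b.txt, c.txt, d.txt, e.txt} staged={none}
After op 21 (git add b.txt): modified={a.txt, c.txt, d.txt, e.txt} staged={b.txt}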